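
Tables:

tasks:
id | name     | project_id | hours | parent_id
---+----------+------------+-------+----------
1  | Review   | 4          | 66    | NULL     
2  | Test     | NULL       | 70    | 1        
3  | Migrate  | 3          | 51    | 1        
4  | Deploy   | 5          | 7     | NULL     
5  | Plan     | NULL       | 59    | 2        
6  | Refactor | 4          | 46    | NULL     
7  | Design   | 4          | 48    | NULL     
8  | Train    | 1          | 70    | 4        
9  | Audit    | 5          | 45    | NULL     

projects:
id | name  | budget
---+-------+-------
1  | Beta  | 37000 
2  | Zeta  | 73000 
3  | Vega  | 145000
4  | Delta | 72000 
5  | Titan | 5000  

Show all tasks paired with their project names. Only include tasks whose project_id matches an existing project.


INNER JOIN keeps only tasks rows whose project_id matches an id in projects. Walk through each task:
  - task 1 (Review): project_id=4 -> matches Delta
  - task 2 (Test): project_id=NULL, no match -> dropped
  - task 3 (Migrate): project_id=3 -> matches Vega
  - task 4 (Deploy): project_id=5 -> matches Titan
  - task 5 (Plan): project_id=NULL, no match -> dropped
  - task 6 (Refactor): project_id=4 -> matches Delta
  - task 7 (Design): project_id=4 -> matches Delta
  - task 8 (Train): project_id=1 -> matches Beta
  - task 9 (Audit): project_id=5 -> matches Titan
So 2 of 9 rows are dropped.

SQL:
SELECT a.name, b.name AS project
FROM tasks a
INNER JOIN projects b ON a.project_id = b.id

Result:
name     | project
---------+--------
Review   | Delta  
Migrate  | Vega   
Deploy   | Titan  
Refactor | Delta  
Design   | Delta  
Train    | Beta   
Audit    | Titan  


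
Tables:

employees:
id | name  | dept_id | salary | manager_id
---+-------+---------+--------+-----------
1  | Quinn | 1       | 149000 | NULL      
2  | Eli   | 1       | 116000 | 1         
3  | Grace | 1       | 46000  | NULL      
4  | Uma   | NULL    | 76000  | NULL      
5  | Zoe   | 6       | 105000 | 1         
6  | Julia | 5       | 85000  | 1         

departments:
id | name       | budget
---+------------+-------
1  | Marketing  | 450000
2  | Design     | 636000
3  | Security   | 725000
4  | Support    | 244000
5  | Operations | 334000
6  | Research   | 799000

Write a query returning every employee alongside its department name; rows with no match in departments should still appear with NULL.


LEFT JOIN keeps every row from employees (the left table); where dept_id has no match in departments, the department columns become NULL. Walk through each employee:
  - employee 1 (Quinn): dept_id=1 -> matches Marketing
  - employee 2 (Eli): dept_id=1 -> matches Marketing
  - employee 3 (Grace): dept_id=1 -> matches Marketing
  - employee 4 (Uma): dept_id=NULL, no match -> kept with NULL
  - employee 5 (Zoe): dept_id=6 -> matches Research
  - employee 6 (Julia): dept_id=5 -> matches Operations
All 6 rows appear; 1 has NULL department.

SQL:
SELECT a.name, b.name AS department
FROM employees a
LEFT JOIN departments b ON a.dept_id = b.id

Result:
name  | department
------+-----------
Quinn | Marketing 
Eli   | Marketing 
Grace | Marketing 
Uma   | NULL      
Zoe   | Research  
Julia | Operations


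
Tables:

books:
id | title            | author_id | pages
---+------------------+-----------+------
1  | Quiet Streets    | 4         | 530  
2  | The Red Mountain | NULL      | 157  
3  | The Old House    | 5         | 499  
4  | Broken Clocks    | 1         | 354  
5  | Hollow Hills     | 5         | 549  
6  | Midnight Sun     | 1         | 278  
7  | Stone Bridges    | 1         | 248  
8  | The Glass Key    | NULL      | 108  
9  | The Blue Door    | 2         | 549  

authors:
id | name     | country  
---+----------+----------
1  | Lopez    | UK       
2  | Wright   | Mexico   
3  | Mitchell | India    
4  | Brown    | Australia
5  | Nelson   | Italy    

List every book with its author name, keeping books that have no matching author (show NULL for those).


LEFT JOIN keeps every row from books (the left table); where author_id has no match in authors, the author columns become NULL. Walk through each book:
  - book 1 (Quiet Streets): author_id=4 -> matches Brown
  - book 2 (The Red Mountain): author_id=NULL, no match -> kept with NULL
  - book 3 (The Old House): author_id=5 -> matches Nelson
  - book 4 (Broken Clocks): author_id=1 -> matches Lopez
  - book 5 (Hollow Hills): author_id=5 -> matches Nelson
  - book 6 (Midnight Sun): author_id=1 -> matches Lopez
  - book 7 (Stone Bridges): author_id=1 -> matches Lopez
  - book 8 (The Glass Key): author_id=NULL, no match -> kept with NULL
  - book 9 (The Blue Door): author_id=2 -> matches Wright
All 9 rows appear; 2 have NULL author.

SQL:
SELECT a.title, b.name AS author
FROM books a
LEFT JOIN authors b ON a.author_id = b.id

Result:
title            | author
-----------------+-------
Quiet Streets    | Brown 
The Red Mountain | NULL  
The Old House    | Nelson
Broken Clocks    | Lopez 
Hollow Hills     | Nelson
Midnight Sun     | Lopez 
Stone Bridges    | Lopez 
The Glass Key    | NULL  
The Blue Door    | Wright


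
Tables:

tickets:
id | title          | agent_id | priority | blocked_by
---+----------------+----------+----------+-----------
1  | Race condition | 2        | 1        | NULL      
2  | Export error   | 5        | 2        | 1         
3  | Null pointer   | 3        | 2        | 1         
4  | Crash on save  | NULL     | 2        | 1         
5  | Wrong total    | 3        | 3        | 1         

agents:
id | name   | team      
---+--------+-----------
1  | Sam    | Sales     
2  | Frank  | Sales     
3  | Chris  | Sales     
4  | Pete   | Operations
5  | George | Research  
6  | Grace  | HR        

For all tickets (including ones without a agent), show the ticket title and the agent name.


LEFT JOIN keeps every row from tickets (the left table); where agent_id has no match in agents, the agent columns become NULL. Walk through each ticket:
  - ticket 1 (Race condition): agent_id=2 -> matches Frank
  - ticket 2 (Export error): agent_id=5 -> matches George
  - ticket 3 (Null pointer): agent_id=3 -> matches Chris
  - ticket 4 (Crash on save): agent_id=NULL, no match -> kept with NULL
  - ticket 5 (Wrong total): agent_id=3 -> matches Chris
All 5 rows appear; 1 has NULL agent.

SQL:
SELECT a.title, b.name AS agent
FROM tickets a
LEFT JOIN agents b ON a.agent_id = b.id

Result:
title          | agent 
---------------+-------
Race condition | Frank 
Export error   | George
Null pointer   | Chris 
Crash on save  | NULL  
Wrong total    | Chris 


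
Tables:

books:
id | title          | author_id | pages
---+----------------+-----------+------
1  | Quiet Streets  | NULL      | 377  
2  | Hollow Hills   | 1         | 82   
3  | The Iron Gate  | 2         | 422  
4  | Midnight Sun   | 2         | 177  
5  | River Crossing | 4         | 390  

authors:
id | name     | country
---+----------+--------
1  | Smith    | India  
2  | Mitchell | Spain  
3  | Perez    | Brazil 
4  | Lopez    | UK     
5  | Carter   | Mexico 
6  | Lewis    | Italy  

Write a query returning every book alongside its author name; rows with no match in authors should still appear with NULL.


LEFT JOIN keeps every row from books (the left table); where author_id has no match in authors, the author columns become NULL. Walk through each book:
  - book 1 (Quiet Streets): author_id=NULL, no match -> kept with NULL
  - book 2 (Hollow Hills): author_id=1 -> matches Smith
  - book 3 (The Iron Gate): author_id=2 -> matches Mitchell
  - book 4 (Midnight Sun): author_id=2 -> matches Mitchell
  - book 5 (River Crossing): author_id=4 -> matches Lopez
All 5 rows appear; 1 has NULL author.

SQL:
SELECT a.title, b.name AS author
FROM books a
LEFT JOIN authors b ON a.author_id = b.id

Result:
title          | author  
---------------+---------
Quiet Streets  | NULL    
Hollow Hills   | Smith   
The Iron Gate  | Mitchell
Midnight Sun   | Mitchell
River Crossing | Lopez   


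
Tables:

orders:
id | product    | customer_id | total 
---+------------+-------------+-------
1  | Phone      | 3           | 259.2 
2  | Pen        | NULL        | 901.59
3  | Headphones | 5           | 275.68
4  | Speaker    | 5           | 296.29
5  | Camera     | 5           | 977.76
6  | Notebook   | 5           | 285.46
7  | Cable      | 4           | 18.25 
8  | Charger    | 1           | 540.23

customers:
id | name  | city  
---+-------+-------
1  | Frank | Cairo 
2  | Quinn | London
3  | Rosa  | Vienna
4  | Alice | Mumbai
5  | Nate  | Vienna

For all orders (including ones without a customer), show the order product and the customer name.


LEFT JOIN keeps every row from orders (the left table); where customer_id has no match in customers, the customer columns become NULL. Walk through each order:
  - order 1 (Phone): customer_id=3 -> matches Rosa
  - order 2 (Pen): customer_id=NULL, no match -> kept with NULL
  - order 3 (Headphones): customer_id=5 -> matches Nate
  - order 4 (Speaker): customer_id=5 -> matches Nate
  - order 5 (Camera): customer_id=5 -> matches Nate
  - order 6 (Notebook): customer_id=5 -> matches Nate
  - order 7 (Cable): customer_id=4 -> matches Alice
  - order 8 (Charger): customer_id=1 -> matches Frank
All 8 rows appear; 1 has NULL customer.

SQL:
SELECT a.product, b.name AS customer
FROM orders a
LEFT JOIN customers b ON a.customer_id = b.id

Result:
product    | customer
-----------+---------
Phone      | Rosa    
Pen        | NULL    
Headphones | Nate    
Speaker    | Nate    
Camera     | Nate    
Notebook   | Nate    
Cable      | Alice   
Charger    | Frank   


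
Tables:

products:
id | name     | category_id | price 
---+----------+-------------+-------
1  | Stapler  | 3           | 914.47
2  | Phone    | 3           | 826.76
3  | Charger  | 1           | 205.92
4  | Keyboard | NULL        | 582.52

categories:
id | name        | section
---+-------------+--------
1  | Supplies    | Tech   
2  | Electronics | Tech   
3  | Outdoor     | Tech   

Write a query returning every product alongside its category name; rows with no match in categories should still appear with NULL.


LEFT JOIN keeps every row from products (the left table); where category_id has no match in categories, the category columns become NULL. Walk through each product:
  - product 1 (Stapler): category_id=3 -> matches Outdoor
  - product 2 (Phone): category_id=3 -> matches Outdoor
  - product 3 (Charger): category_id=1 -> matches Supplies
  - product 4 (Keyboard): category_id=NULL, no match -> kept with NULL
All 4 rows appear; 1 has NULL category.

SQL:
SELECT a.name, b.name AS category
FROM products a
LEFT JOIN categories b ON a.category_id = b.id

Result:
name     | category
---------+---------
Stapler  | Outdoor 
Phone    | Outdoor 
Charger  | Supplies
Keyboard | NULL    


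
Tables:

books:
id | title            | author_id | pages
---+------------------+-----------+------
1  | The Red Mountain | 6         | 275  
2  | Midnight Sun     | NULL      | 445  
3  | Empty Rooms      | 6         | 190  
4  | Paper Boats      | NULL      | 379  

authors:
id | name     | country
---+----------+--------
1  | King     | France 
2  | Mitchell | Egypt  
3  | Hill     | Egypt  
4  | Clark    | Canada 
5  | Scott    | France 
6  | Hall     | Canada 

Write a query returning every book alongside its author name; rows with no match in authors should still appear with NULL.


LEFT JOIN keeps every row from books (the left table); where author_id has no match in authors, the author columns become NULL. Walk through each book:
  - book 1 (The Red Mountain): author_id=6 -> matches Hall
  - book 2 (Midnight Sun): author_id=NULL, no match -> kept with NULL
  - book 3 (Empty Rooms): author_id=6 -> matches Hall
  - book 4 (Paper Boats): author_id=NULL, no match -> kept with NULL
All 4 rows appear; 2 have NULL author.

SQL:
SELECT a.title, b.name AS author
FROM books a
LEFT JOIN authors b ON a.author_id = b.id

Result:
title            | author
-----------------+-------
The Red Mountain | Hall  
Midnight Sun     | NULL  
Empty Rooms      | Hall  
Paper Boats      | NULL  


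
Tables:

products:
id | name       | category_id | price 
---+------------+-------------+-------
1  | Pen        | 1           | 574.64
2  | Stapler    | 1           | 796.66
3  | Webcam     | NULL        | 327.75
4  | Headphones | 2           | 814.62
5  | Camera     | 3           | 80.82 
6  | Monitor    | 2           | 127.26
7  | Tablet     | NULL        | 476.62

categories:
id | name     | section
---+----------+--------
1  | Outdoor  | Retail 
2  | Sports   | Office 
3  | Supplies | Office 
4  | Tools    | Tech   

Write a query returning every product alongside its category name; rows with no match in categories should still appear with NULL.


LEFT JOIN keeps every row from products (the left table); where category_id has no match in categories, the category columns become NULL. Walk through each product:
  - product 1 (Pen): category_id=1 -> matches Outdoor
  - product 2 (Stapler): category_id=1 -> matches Outdoor
  - product 3 (Webcam): category_id=NULL, no match -> kept with NULL
  - product 4 (Headphones): category_id=2 -> matches Sports
  - product 5 (Camera): category_id=3 -> matches Supplies
  - product 6 (Monitor): category_id=2 -> matches Sports
  - product 7 (Tablet): category_id=NULL, no match -> kept with NULL
All 7 rows appear; 2 have NULL category.

SQL:
SELECT a.name, b.name AS category
FROM products a
LEFT JOIN categories b ON a.category_id = b.id

Result:
name       | category
-----------+---------
Pen        | Outdoor 
Stapler    | Outdoor 
Webcam     | NULL    
Headphones | Sports  
Camera     | Supplies
Monitor    | Sports  
Tablet     | NULL    


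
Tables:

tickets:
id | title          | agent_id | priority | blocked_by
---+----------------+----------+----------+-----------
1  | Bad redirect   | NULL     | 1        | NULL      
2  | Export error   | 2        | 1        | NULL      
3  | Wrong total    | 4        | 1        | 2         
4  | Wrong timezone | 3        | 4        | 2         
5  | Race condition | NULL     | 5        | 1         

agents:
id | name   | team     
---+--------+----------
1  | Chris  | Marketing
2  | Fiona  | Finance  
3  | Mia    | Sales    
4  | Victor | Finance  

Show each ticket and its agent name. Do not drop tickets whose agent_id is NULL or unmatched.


LEFT JOIN keeps every row from tickets (the left table); where agent_id has no match in agents, the agent columns become NULL. Walk through each ticket:
  - ticket 1 (Bad redirect): agent_id=NULL, no match -> kept with NULL
  - ticket 2 (Export error): agent_id=2 -> matches Fiona
  - ticket 3 (Wrong total): agent_id=4 -> matches Victor
  - ticket 4 (Wrong timezone): agent_id=3 -> matches Mia
  - ticket 5 (Race condition): agent_id=NULL, no match -> kept with NULL
All 5 rows appear; 2 have NULL agent.

SQL:
SELECT a.title, b.name AS agent
FROM tickets a
LEFT JOIN agents b ON a.agent_id = b.id

Result:
title          | agent 
---------------+-------
Bad redirect   | NULL  
Export error   | Fiona 
Wrong total    | Victor
Wrong timezone | Mia   
Race condition | NULL  


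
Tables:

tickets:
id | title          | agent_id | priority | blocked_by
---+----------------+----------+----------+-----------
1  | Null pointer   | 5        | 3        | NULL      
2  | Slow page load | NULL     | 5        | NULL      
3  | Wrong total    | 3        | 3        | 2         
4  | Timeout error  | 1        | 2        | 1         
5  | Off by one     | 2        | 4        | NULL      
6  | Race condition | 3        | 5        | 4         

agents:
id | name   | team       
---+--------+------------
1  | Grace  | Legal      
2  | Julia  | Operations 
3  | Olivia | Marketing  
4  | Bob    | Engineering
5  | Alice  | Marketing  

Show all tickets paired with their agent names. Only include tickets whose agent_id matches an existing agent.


INNER JOIN keeps only tickets rows whose agent_id matches an id in agents. Walk through each ticket:
  - ticket 1 (Null pointer): agent_id=5 -> matches Alice
  - ticket 2 (Slow page load): agent_id=NULL, no match -> dropped
  - ticket 3 (Wrong total): agent_id=3 -> matches Olivia
  - ticket 4 (Timeout error): agent_id=1 -> matches Grace
  - ticket 5 (Off by one): agent_id=2 -> matches Julia
  - ticket 6 (Race condition): agent_id=3 -> matches Olivia
So 1 of 6 rows is dropped.

SQL:
SELECT a.title, b.name AS agent
FROM tickets a
INNER JOIN agents b ON a.agent_id = b.id

Result:
title          | agent 
---------------+-------
Null pointer   | Alice 
Wrong total    | Olivia
Timeout error  | Grace 
Off by one     | Julia 
Race condition | Olivia


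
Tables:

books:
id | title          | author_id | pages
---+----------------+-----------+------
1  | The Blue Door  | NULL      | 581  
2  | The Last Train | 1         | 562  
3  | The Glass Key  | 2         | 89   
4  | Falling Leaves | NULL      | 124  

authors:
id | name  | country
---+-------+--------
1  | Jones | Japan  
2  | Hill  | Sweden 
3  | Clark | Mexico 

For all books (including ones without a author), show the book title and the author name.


LEFT JOIN keeps every row from books (the left table); where author_id has no match in authors, the author columns become NULL. Walk through each book:
  - book 1 (The Blue Door): author_id=NULL, no match -> kept with NULL
  - book 2 (The Last Train): author_id=1 -> matches Jones
  - book 3 (The Glass Key): author_id=2 -> matches Hill
  - book 4 (Falling Leaves): author_id=NULL, no match -> kept with NULL
All 4 rows appear; 2 have NULL author.

SQL:
SELECT a.title, b.name AS author
FROM books a
LEFT JOIN authors b ON a.author_id = b.id

Result:
title          | author
---------------+-------
The Blue Door  | NULL  
The Last Train | Jones 
The Glass Key  | Hill  
Falling Leaves | NULL  


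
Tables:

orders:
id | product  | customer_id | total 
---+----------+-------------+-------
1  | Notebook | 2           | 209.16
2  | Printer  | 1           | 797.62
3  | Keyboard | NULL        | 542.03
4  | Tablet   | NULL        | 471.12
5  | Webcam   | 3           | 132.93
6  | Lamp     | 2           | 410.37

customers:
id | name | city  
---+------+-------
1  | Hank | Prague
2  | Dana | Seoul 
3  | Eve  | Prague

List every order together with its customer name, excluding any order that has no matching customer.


INNER JOIN keeps only orders rows whose customer_id matches an id in customers. Walk through each order:
  - order 1 (Notebook): customer_id=2 -> matches Dana
  - order 2 (Printer): customer_id=1 -> matches Hank
  - order 3 (Keyboard): customer_id=NULL, no match -> dropped
  - order 4 (Tablet): customer_id=NULL, no match -> dropped
  - order 5 (Webcam): customer_id=3 -> matches Eve
  - order 6 (Lamp): customer_id=2 -> matches Dana
So 2 of 6 rows are dropped.

SQL:
SELECT a.product, b.name AS customer
FROM orders a
INNER JOIN customers b ON a.customer_id = b.id

Result:
product  | customer
---------+---------
Notebook | Dana    
Printer  | Hank    
Webcam   | Eve     
Lamp     | Dana    


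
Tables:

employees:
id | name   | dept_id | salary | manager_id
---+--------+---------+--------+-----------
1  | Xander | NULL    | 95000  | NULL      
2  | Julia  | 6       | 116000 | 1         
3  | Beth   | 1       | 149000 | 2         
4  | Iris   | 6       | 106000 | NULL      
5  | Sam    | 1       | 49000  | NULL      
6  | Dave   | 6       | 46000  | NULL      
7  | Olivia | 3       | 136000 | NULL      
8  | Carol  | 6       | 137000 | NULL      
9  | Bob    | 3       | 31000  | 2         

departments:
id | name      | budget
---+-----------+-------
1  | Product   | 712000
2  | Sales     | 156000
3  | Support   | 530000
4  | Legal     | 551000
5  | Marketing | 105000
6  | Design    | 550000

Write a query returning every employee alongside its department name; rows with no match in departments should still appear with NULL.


LEFT JOIN keeps every row from employees (the left table); where dept_id has no match in departments, the department columns become NULL. Walk through each employee:
  - employee 1 (Xander): dept_id=NULL, no match -> kept with NULL
  - employee 2 (Julia): dept_id=6 -> matches Design
  - employee 3 (Beth): dept_id=1 -> matches Product
  - employee 4 (Iris): dept_id=6 -> matches Design
  - employee 5 (Sam): dept_id=1 -> matches Product
  - employee 6 (Dave): dept_id=6 -> matches Design
  - employee 7 (Olivia): dept_id=3 -> matches Support
  - employee 8 (Carol): dept_id=6 -> matches Design
  - employee 9 (Bob): dept_id=3 -> matches Support
All 9 rows appear; 1 has NULL department.

SQL:
SELECT a.name, b.name AS department
FROM employees a
LEFT JOIN departments b ON a.dept_id = b.id

Result:
name   | department
-------+-----------
Xander | NULL      
Julia  | Design    
Beth   | Product   
Iris   | Design    
Sam    | Product   
Dave   | Design    
Olivia | Support   
Carol  | Design    
Bob    | Support   


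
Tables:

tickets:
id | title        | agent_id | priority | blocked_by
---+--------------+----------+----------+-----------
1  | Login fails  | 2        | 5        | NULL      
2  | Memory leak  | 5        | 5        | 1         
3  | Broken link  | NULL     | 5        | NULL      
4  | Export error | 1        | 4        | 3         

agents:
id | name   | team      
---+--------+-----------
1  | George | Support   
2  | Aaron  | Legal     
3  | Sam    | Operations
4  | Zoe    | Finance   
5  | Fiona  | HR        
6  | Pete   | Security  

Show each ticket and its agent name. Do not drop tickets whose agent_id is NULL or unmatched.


LEFT JOIN keeps every row from tickets (the left table); where agent_id has no match in agents, the agent columns become NULL. Walk through each ticket:
  - ticket 1 (Login fails): agent_id=2 -> matches Aaron
  - ticket 2 (Memory leak): agent_id=5 -> matches Fiona
  - ticket 3 (Broken link): agent_id=NULL, no match -> kept with NULL
  - ticket 4 (Export error): agent_id=1 -> matches George
All 4 rows appear; 1 has NULL agent.

SQL:
SELECT a.title, b.name AS agent
FROM tickets a
LEFT JOIN agents b ON a.agent_id = b.id

Result:
title        | agent 
-------------+-------
Login fails  | Aaron 
Memory leak  | Fiona 
Broken link  | NULL  
Export error | George


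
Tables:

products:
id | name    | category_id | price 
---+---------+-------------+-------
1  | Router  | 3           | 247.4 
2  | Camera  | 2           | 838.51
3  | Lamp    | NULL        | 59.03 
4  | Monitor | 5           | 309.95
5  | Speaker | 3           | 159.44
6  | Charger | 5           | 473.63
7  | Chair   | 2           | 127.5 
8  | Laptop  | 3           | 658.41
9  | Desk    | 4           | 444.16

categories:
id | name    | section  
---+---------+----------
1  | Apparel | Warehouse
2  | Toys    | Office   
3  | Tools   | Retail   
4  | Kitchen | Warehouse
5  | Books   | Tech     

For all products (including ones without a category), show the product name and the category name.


LEFT JOIN keeps every row from products (the left table); where category_id has no match in categories, the category columns become NULL. Walk through each product:
  - product 1 (Router): category_id=3 -> matches Tools
  - product 2 (Camera): category_id=2 -> matches Toys
  - product 3 (Lamp): category_id=NULL, no match -> kept with NULL
  - product 4 (Monitor): category_id=5 -> matches Books
  - product 5 (Speaker): category_id=3 -> matches Tools
  - product 6 (Charger): category_id=5 -> matches Books
  - product 7 (Chair): category_id=2 -> matches Toys
  - product 8 (Laptop): category_id=3 -> matches Tools
  - product 9 (Desk): category_id=4 -> matches Kitchen
All 9 rows appear; 1 has NULL category.

SQL:
SELECT a.name, b.name AS category
FROM products a
LEFT JOIN categories b ON a.category_id = b.id

Result:
name    | category
--------+---------
Router  | Tools   
Camera  | Toys    
Lamp    | NULL    
Monitor | Books   
Speaker | Tools   
Charger | Books   
Chair   | Toys    
Laptop  | Tools   
Desk    | Kitchen 


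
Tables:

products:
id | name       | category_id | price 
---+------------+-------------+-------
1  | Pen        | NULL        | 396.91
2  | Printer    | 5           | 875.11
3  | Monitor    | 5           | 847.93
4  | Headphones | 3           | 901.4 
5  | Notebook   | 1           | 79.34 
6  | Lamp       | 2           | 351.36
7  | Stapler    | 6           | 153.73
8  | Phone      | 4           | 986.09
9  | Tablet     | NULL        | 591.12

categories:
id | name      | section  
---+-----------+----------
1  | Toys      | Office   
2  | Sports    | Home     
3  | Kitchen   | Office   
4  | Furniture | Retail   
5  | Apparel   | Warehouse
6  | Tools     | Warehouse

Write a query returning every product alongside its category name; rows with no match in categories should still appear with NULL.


LEFT JOIN keeps every row from products (the left table); where category_id has no match in categories, the category columns become NULL. Walk through each product:
  - product 1 (Pen): category_id=NULL, no match -> kept with NULL
  - product 2 (Printer): category_id=5 -> matches Apparel
  - product 3 (Monitor): category_id=5 -> matches Apparel
  - product 4 (Headphones): category_id=3 -> matches Kitchen
  - product 5 (Notebook): category_id=1 -> matches Toys
  - product 6 (Lamp): category_id=2 -> matches Sports
  - product 7 (Stapler): category_id=6 -> matches Tools
  - product 8 (Phone): category_id=4 -> matches Furniture
  - product 9 (Tablet): category_id=NULL, no match -> kept with NULL
All 9 rows appear; 2 have NULL category.

SQL:
SELECT a.name, b.name AS category
FROM products a
LEFT JOIN categories b ON a.category_id = b.id

Result:
name       | category 
-----------+----------
Pen        | NULL     
Printer    | Apparel  
Monitor    | Apparel  
Headphones | Kitchen  
Notebook   | Toys     
Lamp       | Sports   
Stapler    | Tools    
Phone      | Furniture
Tablet     | NULL     


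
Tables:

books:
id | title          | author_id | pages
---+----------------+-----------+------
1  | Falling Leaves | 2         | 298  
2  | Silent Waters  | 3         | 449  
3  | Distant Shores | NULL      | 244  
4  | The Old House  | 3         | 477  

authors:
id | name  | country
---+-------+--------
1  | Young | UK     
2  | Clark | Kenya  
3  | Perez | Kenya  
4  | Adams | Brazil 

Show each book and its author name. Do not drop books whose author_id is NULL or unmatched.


LEFT JOIN keeps every row from books (the left table); where author_id has no match in authors, the author columns become NULL. Walk through each book:
  - book 1 (Falling Leaves): author_id=2 -> matches Clark
  - book 2 (Silent Waters): author_id=3 -> matches Perez
  - book 3 (Distant Shores): author_id=NULL, no match -> kept with NULL
  - book 4 (The Old House): author_id=3 -> matches Perez
All 4 rows appear; 1 has NULL author.

SQL:
SELECT a.title, b.name AS author
FROM books a
LEFT JOIN authors b ON a.author_id = b.id

Result:
title          | author
---------------+-------
Falling Leaves | Clark 
Silent Waters  | Perez 
Distant Shores | NULL  
The Old House  | Perez 


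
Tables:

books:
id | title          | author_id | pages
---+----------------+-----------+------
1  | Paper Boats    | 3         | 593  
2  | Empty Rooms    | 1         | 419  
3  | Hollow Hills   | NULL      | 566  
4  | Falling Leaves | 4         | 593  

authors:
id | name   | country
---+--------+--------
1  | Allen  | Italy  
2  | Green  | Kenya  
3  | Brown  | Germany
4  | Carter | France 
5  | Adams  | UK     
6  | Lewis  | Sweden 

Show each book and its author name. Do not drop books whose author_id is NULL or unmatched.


LEFT JOIN keeps every row from books (the left table); where author_id has no match in authors, the author columns become NULL. Walk through each book:
  - book 1 (Paper Boats): author_id=3 -> matches Brown
  - book 2 (Empty Rooms): author_id=1 -> matches Allen
  - book 3 (Hollow Hills): author_id=NULL, no match -> kept with NULL
  - book 4 (Falling Leaves): author_id=4 -> matches Carter
All 4 rows appear; 1 has NULL author.

SQL:
SELECT a.title, b.name AS author
FROM books a
LEFT JOIN authors b ON a.author_id = b.id

Result:
title          | author
---------------+-------
Paper Boats    | Brown 
Empty Rooms    | Allen 
Hollow Hills   | NULL  
Falling Leaves | Carter


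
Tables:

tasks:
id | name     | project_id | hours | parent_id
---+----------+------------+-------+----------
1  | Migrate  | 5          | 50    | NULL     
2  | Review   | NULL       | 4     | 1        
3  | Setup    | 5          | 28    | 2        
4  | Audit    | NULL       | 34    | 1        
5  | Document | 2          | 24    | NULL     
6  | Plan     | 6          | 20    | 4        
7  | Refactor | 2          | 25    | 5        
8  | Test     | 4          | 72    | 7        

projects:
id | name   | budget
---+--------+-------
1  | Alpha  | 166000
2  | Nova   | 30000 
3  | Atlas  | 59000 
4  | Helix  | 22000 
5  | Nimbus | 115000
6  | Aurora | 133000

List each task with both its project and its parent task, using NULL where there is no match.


Two LEFT JOINs from the same base table tasks: one to projects via project_id, one to tasks itself via parent_id. Both are LEFT so every task is preserved.
Match against projects:
  - task 1 (Migrate): project_id=5 -> matches Nimbus
  - task 2 (Review): project_id=NULL, no match -> kept with NULL
  - task 3 (Setup): project_id=5 -> matches Nimbus
  - task 4 (Audit): project_id=NULL, no match -> kept with NULL
  - task 5 (Document): project_id=2 -> matches Nova
  - task 6 (Plan): project_id=6 -> matches Aurora
  - task 7 (Refactor): project_id=2 -> matches Nova
  - task 8 (Test): project_id=4 -> matches Helix
Match against tasks (self):
  - task 1 (Migrate): parent_id=NULL -> NULL
  - task 2 (Review): parent_id=1 -> Migrate
  - task 3 (Setup): parent_id=2 -> Review
  - task 4 (Audit): parent_id=1 -> Migrate
  - task 5 (Document): parent_id=NULL -> NULL
  - task 6 (Plan): parent_id=4 -> Audit
  - task 7 (Refactor): parent_id=5 -> Document
  - task 8 (Test): parent_id=7 -> Refactor

SQL:
SELECT a.name, b.name AS project, c.name AS parent
FROM tasks a
LEFT JOIN projects b ON a.project_id = b.id
LEFT JOIN tasks c ON a.parent_id = c.id

Result:
name     | project | parent  
---------+---------+---------
Migrate  | Nimbus  | NULL    
Review   | NULL    | Migrate 
Setup    | Nimbus  | Review  
Audit    | NULL    | Migrate 
Document | Nova    | NULL    
Plan     | Aurora  | Audit   
Refactor | Nova    | Document
Test     | Helix   | Refactor


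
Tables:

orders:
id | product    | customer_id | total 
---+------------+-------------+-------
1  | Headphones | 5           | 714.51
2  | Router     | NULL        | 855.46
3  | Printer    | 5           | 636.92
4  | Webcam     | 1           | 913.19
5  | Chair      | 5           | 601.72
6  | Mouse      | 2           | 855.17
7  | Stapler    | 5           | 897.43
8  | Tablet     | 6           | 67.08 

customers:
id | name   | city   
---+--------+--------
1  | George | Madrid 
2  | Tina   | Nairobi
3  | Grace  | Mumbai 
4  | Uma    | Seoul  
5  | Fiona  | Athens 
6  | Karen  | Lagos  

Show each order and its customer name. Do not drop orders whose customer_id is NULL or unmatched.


LEFT JOIN keeps every row from orders (the left table); where customer_id has no match in customers, the customer columns become NULL. Walk through each order:
  - order 1 (Headphones): customer_id=5 -> matches Fiona
  - order 2 (Router): customer_id=NULL, no match -> kept with NULL
  - order 3 (Printer): customer_id=5 -> matches Fiona
  - order 4 (Webcam): customer_id=1 -> matches George
  - order 5 (Chair): customer_id=5 -> matches Fiona
  - order 6 (Mouse): customer_id=2 -> matches Tina
  - order 7 (Stapler): customer_id=5 -> matches Fiona
  - order 8 (Tablet): customer_id=6 -> matches Karen
All 8 rows appear; 1 has NULL customer.

SQL:
SELECT a.product, b.name AS customer
FROM orders a
LEFT JOIN customers b ON a.customer_id = b.id

Result:
product    | customer
-----------+---------
Headphones | Fiona   
Router     | NULL    
Printer    | Fiona   
Webcam     | George  
Chair      | Fiona   
Mouse      | Tina    
Stapler    | Fiona   
Tablet     | Karen   


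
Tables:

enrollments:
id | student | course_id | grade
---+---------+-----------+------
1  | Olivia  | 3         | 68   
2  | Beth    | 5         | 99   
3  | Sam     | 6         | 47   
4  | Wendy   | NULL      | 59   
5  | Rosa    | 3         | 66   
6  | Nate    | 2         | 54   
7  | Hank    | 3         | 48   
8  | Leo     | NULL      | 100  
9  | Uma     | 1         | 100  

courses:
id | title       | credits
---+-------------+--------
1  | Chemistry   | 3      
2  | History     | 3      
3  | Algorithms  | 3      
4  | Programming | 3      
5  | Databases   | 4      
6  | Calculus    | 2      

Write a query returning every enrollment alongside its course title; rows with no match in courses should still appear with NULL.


LEFT JOIN keeps every row from enrollments (the left table); where course_id has no match in courses, the course columns become NULL. Walk through each enrollment:
  - enrollment 1 (Olivia): course_id=3 -> matches Algorithms
  - enrollment 2 (Beth): course_id=5 -> matches Databases
  - enrollment 3 (Sam): course_id=6 -> matches Calculus
  - enrollment 4 (Wendy): course_id=NULL, no match -> kept with NULL
  - enrollment 5 (Rosa): course_id=3 -> matches Algorithms
  - enrollment 6 (Nate): course_id=2 -> matches History
  - enrollment 7 (Hank): course_id=3 -> matches Algorithms
  - enrollment 8 (Leo): course_id=NULL, no match -> kept with NULL
  - enrollment 9 (Uma): course_id=1 -> matches Chemistry
All 9 rows appear; 2 have NULL course.

SQL:
SELECT a.student, b.title AS course
FROM enrollments a
LEFT JOIN courses b ON a.course_id = b.id

Result:
student | course    
--------+-----------
Olivia  | Algorithms
Beth    | Databases 
Sam     | Calculus  
Wendy   | NULL      
Rosa    | Algorithms
Nate    | History   
Hank    | Algorithms
Leo     | NULL      
Uma     | Chemistry 


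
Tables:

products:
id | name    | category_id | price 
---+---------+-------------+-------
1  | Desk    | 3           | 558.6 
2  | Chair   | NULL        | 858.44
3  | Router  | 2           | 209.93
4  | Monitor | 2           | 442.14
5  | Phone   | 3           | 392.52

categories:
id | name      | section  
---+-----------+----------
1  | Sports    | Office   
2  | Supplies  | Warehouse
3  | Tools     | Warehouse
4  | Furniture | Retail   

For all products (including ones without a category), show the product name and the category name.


LEFT JOIN keeps every row from products (the left table); where category_id has no match in categories, the category columns become NULL. Walk through each product:
  - product 1 (Desk): category_id=3 -> matches Tools
  - product 2 (Chair): category_id=NULL, no match -> kept with NULL
  - product 3 (Router): category_id=2 -> matches Supplies
  - product 4 (Monitor): category_id=2 -> matches Supplies
  - product 5 (Phone): category_id=3 -> matches Tools
All 5 rows appear; 1 has NULL category.

SQL:
SELECT a.name, b.name AS category
FROM products a
LEFT JOIN categories b ON a.category_id = b.id

Result:
name    | category
--------+---------
Desk    | Tools   
Chair   | NULL    
Router  | Supplies
Monitor | Supplies
Phone   | Tools   


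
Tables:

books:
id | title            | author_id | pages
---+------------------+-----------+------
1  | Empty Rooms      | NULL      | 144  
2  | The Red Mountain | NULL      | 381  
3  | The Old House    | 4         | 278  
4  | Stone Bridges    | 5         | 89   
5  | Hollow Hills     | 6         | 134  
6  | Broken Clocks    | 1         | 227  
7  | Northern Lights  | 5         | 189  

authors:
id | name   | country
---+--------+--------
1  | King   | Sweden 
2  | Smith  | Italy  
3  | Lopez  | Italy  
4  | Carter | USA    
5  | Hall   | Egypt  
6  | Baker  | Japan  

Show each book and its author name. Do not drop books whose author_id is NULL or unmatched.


LEFT JOIN keeps every row from books (the left table); where author_id has no match in authors, the author columns become NULL. Walk through each book:
  - book 1 (Empty Rooms): author_id=NULL, no match -> kept with NULL
  - book 2 (The Red Mountain): author_id=NULL, no match -> kept with NULL
  - book 3 (The Old House): author_id=4 -> matches Carter
  - book 4 (Stone Bridges): author_id=5 -> matches Hall
  - book 5 (Hollow Hills): author_id=6 -> matches Baker
  - book 6 (Broken Clocks): author_id=1 -> matches King
  - book 7 (Northern Lights): author_id=5 -> matches Hall
All 7 rows appear; 2 have NULL author.

SQL:
SELECT a.title, b.name AS author
FROM books a
LEFT JOIN authors b ON a.author_id = b.id

Result:
title            | author
-----------------+-------
Empty Rooms      | NULL  
The Red Mountain | NULL  
The Old House    | Carter
Stone Bridges    | Hall  
Hollow Hills     | Baker 
Broken Clocks    | King  
Northern Lights  | Hall  


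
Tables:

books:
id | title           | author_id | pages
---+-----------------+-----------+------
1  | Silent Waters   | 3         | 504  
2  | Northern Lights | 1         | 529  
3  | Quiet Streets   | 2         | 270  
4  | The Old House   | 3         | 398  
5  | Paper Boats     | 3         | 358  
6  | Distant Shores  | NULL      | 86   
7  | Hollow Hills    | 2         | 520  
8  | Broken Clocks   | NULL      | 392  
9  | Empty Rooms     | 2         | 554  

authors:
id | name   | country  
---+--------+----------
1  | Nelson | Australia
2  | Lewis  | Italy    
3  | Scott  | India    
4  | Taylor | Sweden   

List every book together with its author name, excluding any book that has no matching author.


INNER JOIN keeps only books rows whose author_id matches an id in authors. Walk through each book:
  - book 1 (Silent Waters): author_id=3 -> matches Scott
  - book 2 (Northern Lights): author_id=1 -> matches Nelson
  - book 3 (Quiet Streets): author_id=2 -> matches Lewis
  - book 4 (The Old House): author_id=3 -> matches Scott
  - book 5 (Paper Boats): author_id=3 -> matches Scott
  - book 6 (Distant Shores): author_id=NULL, no match -> dropped
  - book 7 (Hollow Hills): author_id=2 -> matches Lewis
  - book 8 (Broken Clocks): author_id=NULL, no match -> dropped
  - book 9 (Empty Rooms): author_id=2 -> matches Lewis
So 2 of 9 rows are dropped.

SQL:
SELECT a.title, b.name AS author
FROM books a
INNER JOIN authors b ON a.author_id = b.id

Result:
title           | author
----------------+-------
Silent Waters   | Scott 
Northern Lights | Nelson
Quiet Streets   | Lewis 
The Old House   | Scott 
Paper Boats     | Scott 
Hollow Hills    | Lewis 
Empty Rooms     | Lewis 


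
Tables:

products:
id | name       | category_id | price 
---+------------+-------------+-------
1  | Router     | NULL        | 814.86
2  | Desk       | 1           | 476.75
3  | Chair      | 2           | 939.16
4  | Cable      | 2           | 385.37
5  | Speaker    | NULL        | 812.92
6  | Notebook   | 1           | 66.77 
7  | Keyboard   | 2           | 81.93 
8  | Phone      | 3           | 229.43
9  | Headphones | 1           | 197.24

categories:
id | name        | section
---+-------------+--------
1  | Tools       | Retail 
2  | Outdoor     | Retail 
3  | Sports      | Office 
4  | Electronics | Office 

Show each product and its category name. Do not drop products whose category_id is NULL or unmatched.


LEFT JOIN keeps every row from products (the left table); where category_id has no match in categories, the category columns become NULL. Walk through each product:
  - product 1 (Router): category_id=NULL, no match -> kept with NULL
  - product 2 (Desk): category_id=1 -> matches Tools
  - product 3 (Chair): category_id=2 -> matches Outdoor
  - product 4 (Cable): category_id=2 -> matches Outdoor
  - product 5 (Speaker): category_id=NULL, no match -> kept with NULL
  - product 6 (Notebook): category_id=1 -> matches Tools
  - product 7 (Keyboard): category_id=2 -> matches Outdoor
  - product 8 (Phone): category_id=3 -> matches Sports
  - product 9 (Headphones): category_id=1 -> matches Tools
All 9 rows appear; 2 have NULL category.

SQL:
SELECT a.name, b.name AS category
FROM products a
LEFT JOIN categories b ON a.category_id = b.id

Result:
name       | category
-----------+---------
Router     | NULL    
Desk       | Tools   
Chair      | Outdoor 
Cable      | Outdoor 
Speaker    | NULL    
Notebook   | Tools   
Keyboard   | Outdoor 
Phone      | Sports  
Headphones | Tools   


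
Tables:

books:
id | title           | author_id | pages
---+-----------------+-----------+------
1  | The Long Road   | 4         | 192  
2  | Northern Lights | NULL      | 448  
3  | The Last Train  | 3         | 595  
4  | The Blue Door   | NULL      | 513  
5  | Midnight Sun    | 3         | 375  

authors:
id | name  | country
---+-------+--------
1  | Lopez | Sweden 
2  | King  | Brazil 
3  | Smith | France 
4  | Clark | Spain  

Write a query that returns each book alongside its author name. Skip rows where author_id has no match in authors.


INNER JOIN keeps only books rows whose author_id matches an id in authors. Walk through each book:
  - book 1 (The Long Road): author_id=4 -> matches Clark
  - book 2 (Northern Lights): author_id=NULL, no match -> dropped
  - book 3 (The Last Train): author_id=3 -> matches Smith
  - book 4 (The Blue Door): author_id=NULL, no match -> dropped
  - book 5 (Midnight Sun): author_id=3 -> matches Smith
So 2 of 5 rows are dropped.

SQL:
SELECT a.title, b.name AS author
FROM books a
INNER JOIN authors b ON a.author_id = b.id

Result:
title          | author
---------------+-------
The Long Road  | Clark 
The Last Train | Smith 
Midnight Sun   | Smith 
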